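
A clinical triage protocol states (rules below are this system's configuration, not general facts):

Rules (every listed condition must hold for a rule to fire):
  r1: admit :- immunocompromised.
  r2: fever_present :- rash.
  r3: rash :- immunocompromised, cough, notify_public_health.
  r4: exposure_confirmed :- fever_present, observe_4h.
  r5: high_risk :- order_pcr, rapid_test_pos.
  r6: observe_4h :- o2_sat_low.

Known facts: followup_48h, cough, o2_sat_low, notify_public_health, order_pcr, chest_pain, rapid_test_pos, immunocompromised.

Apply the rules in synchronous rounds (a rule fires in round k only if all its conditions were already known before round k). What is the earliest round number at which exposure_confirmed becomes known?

Round 1: r1 [admit :- immunocompromised.]; r3 [rash :- immunocompromised, cough, notify_public_health.]; r5 [high_risk :- order_pcr, rapid_test_pos.]; r6 [observe_4h :- o2_sat_low.]. New: admit, rash, high_risk, observe_4h.
Round 2: r2 [fever_present :- rash.]. New: fever_present.
Round 3: r4 [exposure_confirmed :- fever_present, observe_4h.]. New: exposure_confirmed.
exposure_confirmed first appears in round 3.

3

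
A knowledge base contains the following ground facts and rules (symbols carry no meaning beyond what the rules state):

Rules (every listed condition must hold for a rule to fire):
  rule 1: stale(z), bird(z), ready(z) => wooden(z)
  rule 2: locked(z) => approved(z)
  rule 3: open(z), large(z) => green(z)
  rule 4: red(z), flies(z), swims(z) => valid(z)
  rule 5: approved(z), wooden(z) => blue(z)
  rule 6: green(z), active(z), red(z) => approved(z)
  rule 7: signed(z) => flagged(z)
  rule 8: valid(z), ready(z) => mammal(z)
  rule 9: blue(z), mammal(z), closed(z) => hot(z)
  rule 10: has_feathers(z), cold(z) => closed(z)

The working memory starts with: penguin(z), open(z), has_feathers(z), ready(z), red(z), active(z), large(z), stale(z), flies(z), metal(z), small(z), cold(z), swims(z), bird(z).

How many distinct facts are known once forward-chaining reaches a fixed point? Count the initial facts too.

Round 1 fires rule 1, rule 3, rule 4, rule 10, giving wooden(z), green(z), valid(z), closed(z).
Round 2 fires rule 6, rule 8, giving approved(z), mammal(z).
Round 3 fires rule 5, giving blue(z).
Round 4 fires rule 9, giving hot(z).
Closure: {active(z), approved(z), bird(z), blue(z), closed(z), cold(z), flies(z), green(z), has_feathers(z), hot(z), large(z), mammal(z), metal(z), open(z), penguin(z), ready(z), red(z), small(z), stale(z), swims(z), valid(z), wooden(z)} — 22 facts.

22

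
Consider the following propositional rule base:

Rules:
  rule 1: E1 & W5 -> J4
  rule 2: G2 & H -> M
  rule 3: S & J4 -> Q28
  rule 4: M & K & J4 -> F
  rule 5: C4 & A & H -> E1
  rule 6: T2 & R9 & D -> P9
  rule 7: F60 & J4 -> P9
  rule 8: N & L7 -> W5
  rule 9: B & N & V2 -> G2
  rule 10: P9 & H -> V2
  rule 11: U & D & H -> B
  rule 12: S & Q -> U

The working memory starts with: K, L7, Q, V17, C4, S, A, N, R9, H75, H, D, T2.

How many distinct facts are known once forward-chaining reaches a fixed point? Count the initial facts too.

24

Round 1 fires rule 5, rule 6, rule 8, rule 12, giving E1, P9, W5, U.
Round 2 fires rule 1, rule 10, rule 11, giving J4, V2, B.
Round 3 fires rule 3, rule 9, giving Q28, G2.
Round 4 fires rule 2, giving M.
Round 5 fires rule 4, giving F.
Closure: {A, B, C4, D, E1, F, G2, H, H75, J4, K, L7, M, N, P9, Q, Q28, R9, S, T2, U, V17, V2, W5} — 24 facts.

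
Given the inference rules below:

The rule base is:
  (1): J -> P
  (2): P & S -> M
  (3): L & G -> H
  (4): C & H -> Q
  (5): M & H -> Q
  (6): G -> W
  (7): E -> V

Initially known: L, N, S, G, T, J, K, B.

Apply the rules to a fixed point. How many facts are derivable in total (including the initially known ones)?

13

Round 1: (1) [J -> P]; (3) [L & G -> H]; (6) [G -> W]. New: P, H, W.
Round 2: (2) [P & S -> M]. New: M.
Round 3: (5) [M & H -> Q]. New: Q.
Closure: {B, G, H, J, K, L, M, N, P, Q, S, T, W} — 13 facts.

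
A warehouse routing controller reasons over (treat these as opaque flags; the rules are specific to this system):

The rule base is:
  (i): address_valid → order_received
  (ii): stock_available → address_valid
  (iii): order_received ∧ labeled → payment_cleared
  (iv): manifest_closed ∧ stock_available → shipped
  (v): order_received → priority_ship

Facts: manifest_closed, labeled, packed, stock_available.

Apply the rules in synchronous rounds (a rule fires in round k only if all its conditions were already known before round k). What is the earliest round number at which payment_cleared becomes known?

[1] (ii) [stock_available → address_valid]; (iv) [manifest_closed ∧ stock_available → shipped]. ⇒ new: address_valid, shipped.
[2] (i) [address_valid → order_received]. ⇒ new: order_received.
[3] (iii) [order_received ∧ labeled → payment_cleared]; (v) [order_received → priority_ship]. ⇒ new: payment_cleared, priority_ship.
payment_cleared first appears in round 3.

3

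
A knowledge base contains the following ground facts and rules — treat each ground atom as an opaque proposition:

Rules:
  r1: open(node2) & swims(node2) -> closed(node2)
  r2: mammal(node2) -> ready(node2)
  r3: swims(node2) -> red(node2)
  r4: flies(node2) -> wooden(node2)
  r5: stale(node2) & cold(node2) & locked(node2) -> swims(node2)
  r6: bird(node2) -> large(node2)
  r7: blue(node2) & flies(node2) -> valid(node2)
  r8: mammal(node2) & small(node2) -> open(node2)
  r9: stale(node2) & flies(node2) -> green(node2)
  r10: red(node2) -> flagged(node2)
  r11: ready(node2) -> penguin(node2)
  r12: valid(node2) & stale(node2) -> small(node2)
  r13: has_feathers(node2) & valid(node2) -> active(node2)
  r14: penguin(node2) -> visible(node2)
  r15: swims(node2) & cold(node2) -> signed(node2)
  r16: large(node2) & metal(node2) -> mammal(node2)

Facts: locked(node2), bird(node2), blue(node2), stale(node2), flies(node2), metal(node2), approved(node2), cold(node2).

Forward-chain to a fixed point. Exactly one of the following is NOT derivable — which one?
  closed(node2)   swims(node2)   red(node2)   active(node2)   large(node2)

active(node2)

Round 1: r4 [flies(node2) -> wooden(node2)]; r5 [stale(node2) & cold(node2) & locked(node2) -> swims(node2)]; r6 [bird(node2) -> large(node2)]; r7 [blue(node2) & flies(node2) -> valid(node2)]; r9 [stale(node2) & flies(node2) -> green(node2)]. New: wooden(node2), swims(node2), large(node2), valid(node2), green(node2).
Round 2: r3 [swims(node2) -> red(node2)]; r12 [valid(node2) & stale(node2) -> small(node2)]; r15 [swims(node2) & cold(node2) -> signed(node2)]; r16 [large(node2) & metal(node2) -> mammal(node2)]. New: red(node2), small(node2), signed(node2), mammal(node2).
Round 3: r2 [mammal(node2) -> ready(node2)]; r8 [mammal(node2) & small(node2) -> open(node2)]; r10 [red(node2) -> flagged(node2)]. New: ready(node2), open(node2), flagged(node2).
Round 4: r1 [open(node2) & swims(node2) -> closed(node2)]; r11 [ready(node2) -> penguin(node2)]. New: closed(node2), penguin(node2).
Round 5: r14 [penguin(node2) -> visible(node2)]. New: visible(node2).
Derived: closed(node2) (round 4), large(node2) (round 1), swims(node2) (round 1), red(node2) (round 2). active(node2) never appears in any round.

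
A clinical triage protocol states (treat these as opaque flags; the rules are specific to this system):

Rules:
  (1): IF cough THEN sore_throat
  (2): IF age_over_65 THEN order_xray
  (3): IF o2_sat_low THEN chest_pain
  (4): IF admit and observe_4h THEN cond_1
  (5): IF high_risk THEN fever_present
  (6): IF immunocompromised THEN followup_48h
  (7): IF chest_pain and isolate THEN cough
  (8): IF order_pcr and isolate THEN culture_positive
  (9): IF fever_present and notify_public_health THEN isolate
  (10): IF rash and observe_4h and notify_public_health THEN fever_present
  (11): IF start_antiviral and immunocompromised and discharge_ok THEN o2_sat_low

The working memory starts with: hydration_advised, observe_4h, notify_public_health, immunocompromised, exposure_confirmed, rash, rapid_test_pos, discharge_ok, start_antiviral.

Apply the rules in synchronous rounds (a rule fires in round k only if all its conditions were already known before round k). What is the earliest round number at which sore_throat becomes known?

Round 1 — (6), (10), (11), derive followup_48h, fever_present, o2_sat_low.
Round 2 — (3), (9), derive chest_pain, isolate.
Round 3 — (7), derive cough.
Round 4 — (1), derive sore_throat.
sore_throat first appears in round 4.

4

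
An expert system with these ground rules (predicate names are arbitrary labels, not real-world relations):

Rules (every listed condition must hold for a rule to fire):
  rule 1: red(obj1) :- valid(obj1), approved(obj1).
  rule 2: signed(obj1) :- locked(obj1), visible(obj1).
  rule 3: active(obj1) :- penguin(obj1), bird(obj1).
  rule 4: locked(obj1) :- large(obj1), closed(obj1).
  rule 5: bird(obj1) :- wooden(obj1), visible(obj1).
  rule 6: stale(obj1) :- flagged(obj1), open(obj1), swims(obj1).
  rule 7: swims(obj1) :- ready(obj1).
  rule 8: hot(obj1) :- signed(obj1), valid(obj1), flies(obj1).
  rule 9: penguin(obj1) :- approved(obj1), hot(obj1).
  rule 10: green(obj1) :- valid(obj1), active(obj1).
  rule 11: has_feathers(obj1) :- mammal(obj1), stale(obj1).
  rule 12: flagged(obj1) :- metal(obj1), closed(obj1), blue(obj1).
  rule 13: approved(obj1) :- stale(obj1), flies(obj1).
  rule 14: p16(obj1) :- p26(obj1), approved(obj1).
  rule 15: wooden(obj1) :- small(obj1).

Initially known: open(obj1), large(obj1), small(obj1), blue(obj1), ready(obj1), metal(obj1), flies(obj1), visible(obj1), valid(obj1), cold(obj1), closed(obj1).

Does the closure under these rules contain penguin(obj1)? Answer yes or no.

yes

[1] rule 4 [locked(obj1) :- large(obj1), closed(obj1).]; rule 7 [swims(obj1) :- ready(obj1).]; rule 12 [flagged(obj1) :- metal(obj1), closed(obj1), blue(obj1).]; rule 15 [wooden(obj1) :- small(obj1).]. ⇒ new: locked(obj1), swims(obj1), flagged(obj1), wooden(obj1).
[2] rule 2 [signed(obj1) :- locked(obj1), visible(obj1).]; rule 5 [bird(obj1) :- wooden(obj1), visible(obj1).]; rule 6 [stale(obj1) :- flagged(obj1), open(obj1), swims(obj1).]. ⇒ new: signed(obj1), bird(obj1), stale(obj1).
[3] rule 8 [hot(obj1) :- signed(obj1), valid(obj1), flies(obj1).]; rule 13 [approved(obj1) :- stale(obj1), flies(obj1).]. ⇒ new: hot(obj1), approved(obj1).
[4] rule 1 [red(obj1) :- valid(obj1), approved(obj1).]; rule 9 [penguin(obj1) :- approved(obj1), hot(obj1).]. ⇒ new: red(obj1), penguin(obj1).
[5] rule 3 [active(obj1) :- penguin(obj1), bird(obj1).]. ⇒ new: active(obj1).
[6] rule 10 [green(obj1) :- valid(obj1), active(obj1).]. ⇒ new: green(obj1).
penguin(obj1) appears in round 4, so it is derivable.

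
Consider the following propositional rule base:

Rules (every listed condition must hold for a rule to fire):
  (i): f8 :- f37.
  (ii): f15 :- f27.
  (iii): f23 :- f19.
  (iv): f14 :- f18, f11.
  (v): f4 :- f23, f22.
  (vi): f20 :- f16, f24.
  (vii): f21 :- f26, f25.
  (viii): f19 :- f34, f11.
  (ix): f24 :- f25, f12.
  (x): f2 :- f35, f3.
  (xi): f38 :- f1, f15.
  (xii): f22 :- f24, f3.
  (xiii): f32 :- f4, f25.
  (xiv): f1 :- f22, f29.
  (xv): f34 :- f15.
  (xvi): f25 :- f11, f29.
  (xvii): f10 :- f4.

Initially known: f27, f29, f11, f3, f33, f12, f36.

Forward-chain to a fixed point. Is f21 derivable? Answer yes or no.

no

Round 1 — (ii), (xvi), derive f15, f25.
Round 2 — (ix), (xv), derive f24, f34.
Round 3 — (viii), (xii), derive f19, f22.
Round 4 — (iii), (xiv), derive f23, f1.
Round 5 — (v), (xi), derive f4, f38.
Round 6 — (xiii), (xvii), derive f32, f10.
Fixed point reached. f21 is concluded only by (vii); (vii) needs f26 (never derived).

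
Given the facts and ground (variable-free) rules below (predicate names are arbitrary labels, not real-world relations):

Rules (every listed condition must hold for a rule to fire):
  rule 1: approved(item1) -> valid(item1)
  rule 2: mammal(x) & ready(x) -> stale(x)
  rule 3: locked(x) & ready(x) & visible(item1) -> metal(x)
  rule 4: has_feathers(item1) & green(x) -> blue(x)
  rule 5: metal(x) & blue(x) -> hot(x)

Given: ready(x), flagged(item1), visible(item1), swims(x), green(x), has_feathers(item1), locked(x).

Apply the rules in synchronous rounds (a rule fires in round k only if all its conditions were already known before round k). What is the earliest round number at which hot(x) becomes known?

Round 1: rule 3 [locked(x) & ready(x) & visible(item1) -> metal(x)]; rule 4 [has_feathers(item1) & green(x) -> blue(x)]. Adds metal(x), blue(x).
Round 2: rule 5 [metal(x) & blue(x) -> hot(x)]. Adds hot(x).
hot(x) first appears in round 2.

2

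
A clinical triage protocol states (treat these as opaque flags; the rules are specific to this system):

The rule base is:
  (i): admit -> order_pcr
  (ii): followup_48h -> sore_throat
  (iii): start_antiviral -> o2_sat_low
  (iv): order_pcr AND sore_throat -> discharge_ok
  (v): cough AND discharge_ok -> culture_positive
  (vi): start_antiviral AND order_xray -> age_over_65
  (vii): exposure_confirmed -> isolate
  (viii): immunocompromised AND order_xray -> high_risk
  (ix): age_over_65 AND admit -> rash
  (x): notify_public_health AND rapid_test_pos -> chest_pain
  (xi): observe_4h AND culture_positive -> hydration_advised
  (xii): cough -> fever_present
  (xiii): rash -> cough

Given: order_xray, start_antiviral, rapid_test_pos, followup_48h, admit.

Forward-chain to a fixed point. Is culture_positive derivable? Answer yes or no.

[1] (i) [admit -> order_pcr]; (ii) [followup_48h -> sore_throat]; (iii) [start_antiviral -> o2_sat_low]; (vi) [start_antiviral AND order_xray -> age_over_65]. ⇒ new: order_pcr, sore_throat, o2_sat_low, age_over_65.
[2] (iv) [order_pcr AND sore_throat -> discharge_ok]; (ix) [age_over_65 AND admit -> rash]. ⇒ new: discharge_ok, rash.
[3] (xiii) [rash -> cough]. ⇒ new: cough.
[4] (v) [cough AND discharge_ok -> culture_positive]; (xii) [cough -> fever_present]. ⇒ new: culture_positive, fever_present.
culture_positive appears in round 4, so it is derivable.

yes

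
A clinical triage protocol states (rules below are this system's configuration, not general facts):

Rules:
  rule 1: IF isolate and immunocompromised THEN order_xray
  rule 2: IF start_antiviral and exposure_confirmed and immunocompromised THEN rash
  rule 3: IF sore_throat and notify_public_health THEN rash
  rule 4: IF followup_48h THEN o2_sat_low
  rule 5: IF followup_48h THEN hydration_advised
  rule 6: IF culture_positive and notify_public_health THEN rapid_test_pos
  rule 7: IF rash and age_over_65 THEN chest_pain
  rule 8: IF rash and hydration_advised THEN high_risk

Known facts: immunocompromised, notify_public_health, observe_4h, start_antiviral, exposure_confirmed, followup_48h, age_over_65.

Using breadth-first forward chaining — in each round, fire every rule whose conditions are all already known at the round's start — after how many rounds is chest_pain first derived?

Round 1: rule 2 [IF start_antiviral and exposure_confirmed and immunocompromised THEN rash]; rule 4 [IF followup_48h THEN o2_sat_low]; rule 5 [IF followup_48h THEN hydration_advised]. Adds rash, o2_sat_low, hydration_advised.
Round 2: rule 7 [IF rash and age_over_65 THEN chest_pain]; rule 8 [IF rash and hydration_advised THEN high_risk]. Adds chest_pain, high_risk.
chest_pain first appears in round 2.

2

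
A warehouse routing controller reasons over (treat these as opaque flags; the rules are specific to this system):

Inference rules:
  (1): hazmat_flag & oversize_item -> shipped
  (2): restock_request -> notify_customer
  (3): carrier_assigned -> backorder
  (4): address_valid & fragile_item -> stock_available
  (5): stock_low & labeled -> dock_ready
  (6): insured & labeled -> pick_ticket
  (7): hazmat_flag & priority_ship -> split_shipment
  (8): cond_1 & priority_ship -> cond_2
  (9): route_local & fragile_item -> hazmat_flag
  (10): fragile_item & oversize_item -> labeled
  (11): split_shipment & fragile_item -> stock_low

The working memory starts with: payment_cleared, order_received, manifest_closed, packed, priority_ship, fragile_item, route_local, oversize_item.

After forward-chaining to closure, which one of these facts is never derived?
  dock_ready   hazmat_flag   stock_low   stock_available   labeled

stock_available

Round 1: (9) [route_local & fragile_item -> hazmat_flag]; (10) [fragile_item & oversize_item -> labeled]. Adds hazmat_flag, labeled.
Round 2: (1) [hazmat_flag & oversize_item -> shipped]; (7) [hazmat_flag & priority_ship -> split_shipment]. Adds shipped, split_shipment.
Round 3: (11) [split_shipment & fragile_item -> stock_low]. Adds stock_low.
Round 4: (5) [stock_low & labeled -> dock_ready]. Adds dock_ready.
Derived: dock_ready (round 4), stock_low (round 3), hazmat_flag (round 1), labeled (round 1). stock_available never appears in any round.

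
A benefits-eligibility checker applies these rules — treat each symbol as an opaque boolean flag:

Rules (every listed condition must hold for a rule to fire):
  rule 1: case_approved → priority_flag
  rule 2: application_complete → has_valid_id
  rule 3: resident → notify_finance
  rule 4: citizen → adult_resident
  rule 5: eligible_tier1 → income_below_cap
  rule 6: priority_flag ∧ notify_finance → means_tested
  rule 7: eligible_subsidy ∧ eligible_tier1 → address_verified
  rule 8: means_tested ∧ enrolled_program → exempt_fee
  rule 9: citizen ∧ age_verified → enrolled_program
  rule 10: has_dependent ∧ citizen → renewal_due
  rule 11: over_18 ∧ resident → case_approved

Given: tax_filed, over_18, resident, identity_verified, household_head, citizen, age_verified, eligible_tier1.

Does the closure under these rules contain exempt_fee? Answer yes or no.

yes

[1] rule 3 [resident → notify_finance]; rule 4 [citizen → adult_resident]; rule 5 [eligible_tier1 → income_below_cap]; rule 9 [citizen ∧ age_verified → enrolled_program]; rule 11 [over_18 ∧ resident → case_approved]. ⇒ new: notify_finance, adult_resident, income_below_cap, enrolled_program, case_approved.
[2] rule 1 [case_approved → priority_flag]. ⇒ new: priority_flag.
[3] rule 6 [priority_flag ∧ notify_finance → means_tested]. ⇒ new: means_tested.
[4] rule 8 [means_tested ∧ enrolled_program → exempt_fee]. ⇒ new: exempt_fee.
exempt_fee appears in round 4, so it is derivable.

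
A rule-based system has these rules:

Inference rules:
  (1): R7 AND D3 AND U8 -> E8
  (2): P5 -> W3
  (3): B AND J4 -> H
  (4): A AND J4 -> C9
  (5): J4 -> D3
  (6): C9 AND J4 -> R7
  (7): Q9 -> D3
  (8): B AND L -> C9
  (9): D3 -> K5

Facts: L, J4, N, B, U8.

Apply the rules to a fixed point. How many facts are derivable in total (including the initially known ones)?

Round 1 — (3), (5), (8), derive H, D3, C9.
Round 2 — (6), (9), derive R7, K5.
Round 3 — (1), derive E8.
Closure: {B, C9, D3, E8, H, J4, K5, L, N, R7, U8} — 11 facts.

11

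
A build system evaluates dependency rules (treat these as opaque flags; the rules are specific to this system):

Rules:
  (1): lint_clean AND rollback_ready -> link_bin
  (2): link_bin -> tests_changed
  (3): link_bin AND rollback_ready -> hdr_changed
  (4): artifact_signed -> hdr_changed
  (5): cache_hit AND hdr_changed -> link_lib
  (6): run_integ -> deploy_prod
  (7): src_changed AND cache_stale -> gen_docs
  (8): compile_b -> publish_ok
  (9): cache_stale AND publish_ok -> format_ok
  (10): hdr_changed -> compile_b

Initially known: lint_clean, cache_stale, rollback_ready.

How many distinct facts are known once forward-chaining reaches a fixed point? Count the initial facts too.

Round 1: (1) [lint_clean AND rollback_ready -> link_bin]. Adds link_bin.
Round 2: (2) [link_bin -> tests_changed]; (3) [link_bin AND rollback_ready -> hdr_changed]. Adds tests_changed, hdr_changed.
Round 3: (10) [hdr_changed -> compile_b]. Adds compile_b.
Round 4: (8) [compile_b -> publish_ok]. Adds publish_ok.
Round 5: (9) [cache_stale AND publish_ok -> format_ok]. Adds format_ok.
Closure: {cache_stale, compile_b, format_ok, hdr_changed, link_bin, lint_clean, publish_ok, rollback_ready, tests_changed} — 9 facts.

9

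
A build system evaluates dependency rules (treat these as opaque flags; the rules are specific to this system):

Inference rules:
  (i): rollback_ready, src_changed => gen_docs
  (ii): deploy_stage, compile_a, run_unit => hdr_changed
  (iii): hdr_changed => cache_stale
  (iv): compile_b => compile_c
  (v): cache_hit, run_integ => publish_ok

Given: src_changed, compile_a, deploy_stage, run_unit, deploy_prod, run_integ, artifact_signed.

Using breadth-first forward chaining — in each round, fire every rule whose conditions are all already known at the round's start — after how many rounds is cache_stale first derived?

2

Round 1 — (ii), derive hdr_changed.
Round 2 — (iii), derive cache_stale.
cache_stale first appears in round 2.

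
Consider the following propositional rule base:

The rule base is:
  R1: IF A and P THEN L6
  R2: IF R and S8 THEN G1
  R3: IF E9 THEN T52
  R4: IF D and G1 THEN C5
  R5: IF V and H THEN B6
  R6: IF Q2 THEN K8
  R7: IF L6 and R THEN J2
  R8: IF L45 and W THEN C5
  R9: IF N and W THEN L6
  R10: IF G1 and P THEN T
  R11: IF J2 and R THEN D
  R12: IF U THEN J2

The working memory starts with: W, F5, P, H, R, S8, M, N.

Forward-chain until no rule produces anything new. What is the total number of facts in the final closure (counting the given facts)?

Round 1 — R2, R9, derive G1, L6.
Round 2 — R7, R10, derive J2, T.
Round 3 — R11, derive D.
Round 4 — R4, derive C5.
Closure: {C5, D, F5, G1, H, J2, L6, M, N, P, R, S8, T, W} — 14 facts.

14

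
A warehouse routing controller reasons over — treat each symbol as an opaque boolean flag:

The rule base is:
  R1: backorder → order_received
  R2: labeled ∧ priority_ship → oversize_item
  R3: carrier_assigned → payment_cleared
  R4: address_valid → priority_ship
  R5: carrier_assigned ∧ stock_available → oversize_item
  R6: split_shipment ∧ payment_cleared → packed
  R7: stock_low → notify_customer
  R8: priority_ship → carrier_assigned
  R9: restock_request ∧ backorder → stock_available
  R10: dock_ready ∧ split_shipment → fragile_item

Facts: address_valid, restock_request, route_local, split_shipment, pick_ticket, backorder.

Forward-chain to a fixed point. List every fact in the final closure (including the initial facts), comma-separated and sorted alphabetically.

Round 1: R1 [backorder → order_received]; R4 [address_valid → priority_ship]; R9 [restock_request ∧ backorder → stock_available]. New: order_received, priority_ship, stock_available.
Round 2: R8 [priority_ship → carrier_assigned]. New: carrier_assigned.
Round 3: R3 [carrier_assigned → payment_cleared]; R5 [carrier_assigned ∧ stock_available → oversize_item]. New: payment_cleared, oversize_item.
Round 4: R6 [split_shipment ∧ payment_cleared → packed]. New: packed.

address_valid, backorder, carrier_assigned, order_received, oversize_item, packed, payment_cleared, pick_ticket, priority_ship, restock_request, route_local, split_shipment, stock_available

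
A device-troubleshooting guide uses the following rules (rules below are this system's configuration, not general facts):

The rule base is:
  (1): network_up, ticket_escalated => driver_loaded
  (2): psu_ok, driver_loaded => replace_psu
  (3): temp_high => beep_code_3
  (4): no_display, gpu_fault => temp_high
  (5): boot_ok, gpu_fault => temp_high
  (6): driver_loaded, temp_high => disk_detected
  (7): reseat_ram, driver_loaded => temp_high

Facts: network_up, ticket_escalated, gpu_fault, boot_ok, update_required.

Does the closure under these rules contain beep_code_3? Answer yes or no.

Round 1 fires (1), (5), giving driver_loaded, temp_high.
Round 2 fires (3), (6), giving beep_code_3, disk_detected.
beep_code_3 appears in round 2, so it is derivable.

yes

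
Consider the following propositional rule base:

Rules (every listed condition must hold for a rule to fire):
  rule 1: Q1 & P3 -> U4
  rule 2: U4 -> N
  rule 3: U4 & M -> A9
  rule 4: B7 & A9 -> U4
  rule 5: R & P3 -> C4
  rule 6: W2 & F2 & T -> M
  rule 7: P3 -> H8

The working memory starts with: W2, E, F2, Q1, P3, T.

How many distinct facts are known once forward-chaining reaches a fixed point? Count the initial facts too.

Round 1: rule 1 [Q1 & P3 -> U4]; rule 6 [W2 & F2 & T -> M]; rule 7 [P3 -> H8]. New: U4, M, H8.
Round 2: rule 2 [U4 -> N]; rule 3 [U4 & M -> A9]. New: N, A9.
Closure: {A9, E, F2, H8, M, N, P3, Q1, T, U4, W2} — 11 facts.

11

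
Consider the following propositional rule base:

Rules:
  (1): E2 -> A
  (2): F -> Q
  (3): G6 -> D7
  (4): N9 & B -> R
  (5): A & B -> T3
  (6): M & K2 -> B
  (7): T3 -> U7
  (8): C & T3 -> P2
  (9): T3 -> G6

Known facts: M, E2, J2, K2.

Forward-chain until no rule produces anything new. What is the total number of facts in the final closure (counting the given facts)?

10

Round 1: (1) [E2 -> A]; (6) [M & K2 -> B]. Adds A, B.
Round 2: (5) [A & B -> T3]. Adds T3.
Round 3: (7) [T3 -> U7]; (9) [T3 -> G6]. Adds U7, G6.
Round 4: (3) [G6 -> D7]. Adds D7.
Closure: {A, B, D7, E2, G6, J2, K2, M, T3, U7} — 10 facts.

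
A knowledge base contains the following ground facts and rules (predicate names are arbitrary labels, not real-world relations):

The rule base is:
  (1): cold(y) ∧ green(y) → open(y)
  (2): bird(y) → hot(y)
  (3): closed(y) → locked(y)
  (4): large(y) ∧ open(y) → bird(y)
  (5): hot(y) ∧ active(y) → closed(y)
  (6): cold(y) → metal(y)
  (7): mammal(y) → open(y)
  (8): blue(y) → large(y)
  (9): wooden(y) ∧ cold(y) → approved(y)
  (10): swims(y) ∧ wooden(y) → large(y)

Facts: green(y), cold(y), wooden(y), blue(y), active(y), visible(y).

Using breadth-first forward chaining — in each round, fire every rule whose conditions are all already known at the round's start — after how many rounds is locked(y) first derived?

[1] (1) [cold(y) ∧ green(y) → open(y)]; (6) [cold(y) → metal(y)]; (8) [blue(y) → large(y)]; (9) [wooden(y) ∧ cold(y) → approved(y)]. ⇒ new: open(y), metal(y), large(y), approved(y).
[2] (4) [large(y) ∧ open(y) → bird(y)]. ⇒ new: bird(y).
[3] (2) [bird(y) → hot(y)]. ⇒ new: hot(y).
[4] (5) [hot(y) ∧ active(y) → closed(y)]. ⇒ new: closed(y).
[5] (3) [closed(y) → locked(y)]. ⇒ new: locked(y).
locked(y) first appears in round 5.

5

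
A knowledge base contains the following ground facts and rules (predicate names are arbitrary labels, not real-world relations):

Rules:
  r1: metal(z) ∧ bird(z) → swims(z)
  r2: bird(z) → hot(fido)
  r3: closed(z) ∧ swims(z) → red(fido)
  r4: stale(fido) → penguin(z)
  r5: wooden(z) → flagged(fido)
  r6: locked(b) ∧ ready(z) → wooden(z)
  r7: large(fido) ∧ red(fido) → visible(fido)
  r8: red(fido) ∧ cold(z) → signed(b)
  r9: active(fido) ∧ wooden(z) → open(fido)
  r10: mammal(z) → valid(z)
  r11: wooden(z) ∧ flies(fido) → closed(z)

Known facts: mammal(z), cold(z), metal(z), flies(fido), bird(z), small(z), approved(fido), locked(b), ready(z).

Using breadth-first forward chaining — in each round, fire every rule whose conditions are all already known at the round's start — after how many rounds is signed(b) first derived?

Round 1 — r1, r2, r6, r10, derive swims(z), hot(fido), wooden(z), valid(z).
Round 2 — r5, r11, derive flagged(fido), closed(z).
Round 3 — r3, derive red(fido).
Round 4 — r8, derive signed(b).
signed(b) first appears in round 4.

4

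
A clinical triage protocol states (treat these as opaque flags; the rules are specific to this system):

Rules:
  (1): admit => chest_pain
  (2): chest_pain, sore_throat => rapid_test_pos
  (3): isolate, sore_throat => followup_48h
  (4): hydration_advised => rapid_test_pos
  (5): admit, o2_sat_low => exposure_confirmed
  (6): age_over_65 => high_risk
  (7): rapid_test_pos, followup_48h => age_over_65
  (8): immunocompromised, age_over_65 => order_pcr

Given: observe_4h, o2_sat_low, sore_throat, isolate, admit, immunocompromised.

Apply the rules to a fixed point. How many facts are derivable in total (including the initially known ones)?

13

Round 1: (1) [admit => chest_pain]; (3) [isolate, sore_throat => followup_48h]; (5) [admit, o2_sat_low => exposure_confirmed]. New: chest_pain, followup_48h, exposure_confirmed.
Round 2: (2) [chest_pain, sore_throat => rapid_test_pos]. New: rapid_test_pos.
Round 3: (7) [rapid_test_pos, followup_48h => age_over_65]. New: age_over_65.
Round 4: (6) [age_over_65 => high_risk]; (8) [immunocompromised, age_over_65 => order_pcr]. New: high_risk, order_pcr.
Closure: {admit, age_over_65, chest_pain, exposure_confirmed, followup_48h, high_risk, immunocompromised, isolate, o2_sat_low, observe_4h, order_pcr, rapid_test_pos, sore_throat} — 13 facts.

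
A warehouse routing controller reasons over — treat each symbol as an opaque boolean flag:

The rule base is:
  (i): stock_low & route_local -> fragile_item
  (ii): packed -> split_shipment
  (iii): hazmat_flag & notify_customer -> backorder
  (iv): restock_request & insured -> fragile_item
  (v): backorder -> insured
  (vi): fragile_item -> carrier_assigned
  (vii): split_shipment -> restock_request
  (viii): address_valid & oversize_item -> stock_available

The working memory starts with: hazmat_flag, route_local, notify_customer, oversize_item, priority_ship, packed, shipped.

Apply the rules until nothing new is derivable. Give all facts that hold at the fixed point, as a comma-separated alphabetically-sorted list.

Round 1 — (ii), (iii), derive split_shipment, backorder.
Round 2 — (v), (vii), derive insured, restock_request.
Round 3 — (iv), derive fragile_item.
Round 4 — (vi), derive carrier_assigned.

backorder, carrier_assigned, fragile_item, hazmat_flag, insured, notify_customer, oversize_item, packed, priority_ship, restock_request, route_local, shipped, split_shipment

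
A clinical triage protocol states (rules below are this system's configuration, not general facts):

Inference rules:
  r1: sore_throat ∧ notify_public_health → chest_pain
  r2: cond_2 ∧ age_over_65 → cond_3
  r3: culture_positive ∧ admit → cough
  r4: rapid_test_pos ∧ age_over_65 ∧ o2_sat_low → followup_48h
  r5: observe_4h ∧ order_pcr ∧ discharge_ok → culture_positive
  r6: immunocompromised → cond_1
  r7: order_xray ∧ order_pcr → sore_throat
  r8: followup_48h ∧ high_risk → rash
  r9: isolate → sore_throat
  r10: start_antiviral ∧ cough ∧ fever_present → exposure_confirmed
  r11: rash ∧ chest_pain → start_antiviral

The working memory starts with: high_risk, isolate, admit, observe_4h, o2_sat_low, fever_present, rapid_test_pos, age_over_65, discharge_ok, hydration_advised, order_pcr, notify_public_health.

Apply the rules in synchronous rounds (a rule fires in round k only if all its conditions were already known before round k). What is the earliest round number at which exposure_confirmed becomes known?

Round 1 fires r4, r5, r9, giving followup_48h, culture_positive, sore_throat.
Round 2 fires r1, r3, r8, giving chest_pain, cough, rash.
Round 3 fires r11, giving start_antiviral.
Round 4 fires r10, giving exposure_confirmed.
exposure_confirmed first appears in round 4.

4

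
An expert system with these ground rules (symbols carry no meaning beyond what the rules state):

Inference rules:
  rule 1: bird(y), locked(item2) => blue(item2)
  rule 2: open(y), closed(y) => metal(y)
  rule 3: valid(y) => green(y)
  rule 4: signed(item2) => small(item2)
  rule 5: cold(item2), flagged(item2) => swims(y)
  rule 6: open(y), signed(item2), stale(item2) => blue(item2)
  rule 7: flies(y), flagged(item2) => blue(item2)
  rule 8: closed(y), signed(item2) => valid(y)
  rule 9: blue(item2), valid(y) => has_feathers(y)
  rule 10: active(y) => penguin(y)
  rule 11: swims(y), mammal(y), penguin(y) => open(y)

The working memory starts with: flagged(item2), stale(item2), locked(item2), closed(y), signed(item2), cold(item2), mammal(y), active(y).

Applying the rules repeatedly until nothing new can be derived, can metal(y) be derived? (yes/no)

Round 1 — rule 4, rule 5, rule 8, rule 10, derive small(item2), swims(y), valid(y), penguin(y).
Round 2 — rule 3, rule 11, derive green(y), open(y).
Round 3 — rule 2, rule 6, derive metal(y), blue(item2).
Round 4 — rule 9, derive has_feathers(y).
metal(y) appears in round 3, so it is derivable.

yes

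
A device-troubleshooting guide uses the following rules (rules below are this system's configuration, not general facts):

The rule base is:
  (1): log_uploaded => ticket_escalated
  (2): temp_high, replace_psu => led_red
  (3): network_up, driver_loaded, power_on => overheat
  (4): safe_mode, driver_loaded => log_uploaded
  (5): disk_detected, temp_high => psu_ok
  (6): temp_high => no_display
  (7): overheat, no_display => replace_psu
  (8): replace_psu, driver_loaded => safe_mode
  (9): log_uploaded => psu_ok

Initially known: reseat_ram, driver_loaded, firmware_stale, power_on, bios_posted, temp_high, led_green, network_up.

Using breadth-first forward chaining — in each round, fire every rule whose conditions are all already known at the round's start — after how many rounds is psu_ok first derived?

Round 1: (3) [network_up, driver_loaded, power_on => overheat]; (6) [temp_high => no_display]. Adds overheat, no_display.
Round 2: (7) [overheat, no_display => replace_psu]. Adds replace_psu.
Round 3: (2) [temp_high, replace_psu => led_red]; (8) [replace_psu, driver_loaded => safe_mode]. Adds led_red, safe_mode.
Round 4: (4) [safe_mode, driver_loaded => log_uploaded]. Adds log_uploaded.
Round 5: (1) [log_uploaded => ticket_escalated]; (9) [log_uploaded => psu_ok]. Adds ticket_escalated, psu_ok.
psu_ok first appears in round 5.

5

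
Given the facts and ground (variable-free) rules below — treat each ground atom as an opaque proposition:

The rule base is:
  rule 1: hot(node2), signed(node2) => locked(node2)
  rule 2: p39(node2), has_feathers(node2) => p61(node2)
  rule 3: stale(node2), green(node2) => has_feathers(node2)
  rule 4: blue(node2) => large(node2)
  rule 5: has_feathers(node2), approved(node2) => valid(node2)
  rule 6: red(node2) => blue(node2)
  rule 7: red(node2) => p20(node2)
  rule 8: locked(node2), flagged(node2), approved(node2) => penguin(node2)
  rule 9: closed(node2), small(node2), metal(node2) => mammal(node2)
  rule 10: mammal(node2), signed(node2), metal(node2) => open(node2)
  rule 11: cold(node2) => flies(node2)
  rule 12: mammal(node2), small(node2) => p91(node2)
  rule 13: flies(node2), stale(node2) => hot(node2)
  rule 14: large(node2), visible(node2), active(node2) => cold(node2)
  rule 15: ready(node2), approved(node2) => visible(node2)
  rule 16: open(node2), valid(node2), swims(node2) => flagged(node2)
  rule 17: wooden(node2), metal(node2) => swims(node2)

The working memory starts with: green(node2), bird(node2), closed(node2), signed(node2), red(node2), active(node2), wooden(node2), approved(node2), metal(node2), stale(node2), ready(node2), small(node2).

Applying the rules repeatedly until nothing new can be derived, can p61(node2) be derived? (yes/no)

Round 1: rule 3 [stale(node2), green(node2) => has_feathers(node2)]; rule 6 [red(node2) => blue(node2)]; rule 7 [red(node2) => p20(node2)]; rule 9 [closed(node2), small(node2), metal(node2) => mammal(node2)]; rule 15 [ready(node2), approved(node2) => visible(node2)]; rule 17 [wooden(node2), metal(node2) => swims(node2)]. Adds has_feathers(node2), blue(node2), p20(node2), mammal(node2), visible(node2), swims(node2).
Round 2: rule 4 [blue(node2) => large(node2)]; rule 5 [has_feathers(node2), approved(node2) => valid(node2)]; rule 10 [mammal(node2), signed(node2), metal(node2) => open(node2)]; rule 12 [mammal(node2), small(node2) => p91(node2)]. Adds large(node2), valid(node2), open(node2), p91(node2).
Round 3: rule 14 [large(node2), visible(node2), active(node2) => cold(node2)]; rule 16 [open(node2), valid(node2), swims(node2) => flagged(node2)]. Adds cold(node2), flagged(node2).
Round 4: rule 11 [cold(node2) => flies(node2)]. Adds flies(node2).
Round 5: rule 13 [flies(node2), stale(node2) => hot(node2)]. Adds hot(node2).
Round 6: rule 1 [hot(node2), signed(node2) => locked(node2)]. Adds locked(node2).
Round 7: rule 8 [locked(node2), flagged(node2), approved(node2) => penguin(node2)]. Adds penguin(node2).
Fixed point reached. p61(node2) is concluded only by rule 2; rule 2 needs p39(node2) (never derived).

no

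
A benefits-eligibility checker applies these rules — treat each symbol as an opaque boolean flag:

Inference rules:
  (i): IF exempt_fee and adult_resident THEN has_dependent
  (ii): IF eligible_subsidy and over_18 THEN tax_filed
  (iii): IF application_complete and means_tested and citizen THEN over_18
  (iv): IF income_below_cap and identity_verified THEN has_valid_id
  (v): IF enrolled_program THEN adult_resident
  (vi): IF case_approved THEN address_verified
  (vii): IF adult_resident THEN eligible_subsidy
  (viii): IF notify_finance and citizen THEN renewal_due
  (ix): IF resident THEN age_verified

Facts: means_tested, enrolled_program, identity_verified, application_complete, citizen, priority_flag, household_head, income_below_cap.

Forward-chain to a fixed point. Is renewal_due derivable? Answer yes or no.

no

Round 1 fires (iii), (iv), (v), giving over_18, has_valid_id, adult_resident.
Round 2 fires (vii), giving eligible_subsidy.
Round 3 fires (ii), giving tax_filed.
Fixed point reached. renewal_due is concluded only by (viii); (viii) needs notify_finance (never derived).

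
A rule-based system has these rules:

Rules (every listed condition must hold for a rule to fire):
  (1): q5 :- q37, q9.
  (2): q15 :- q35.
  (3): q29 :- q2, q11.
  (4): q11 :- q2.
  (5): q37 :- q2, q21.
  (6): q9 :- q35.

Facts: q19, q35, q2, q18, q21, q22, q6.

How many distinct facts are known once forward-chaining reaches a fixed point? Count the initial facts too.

13

[1] (2) [q15 :- q35.]; (4) [q11 :- q2.]; (5) [q37 :- q2, q21.]; (6) [q9 :- q35.]. ⇒ new: q15, q11, q37, q9.
[2] (1) [q5 :- q37, q9.]; (3) [q29 :- q2, q11.]. ⇒ new: q5, q29.
Closure: {q11, q15, q18, q19, q2, q21, q22, q29, q35, q37, q5, q6, q9} — 13 facts.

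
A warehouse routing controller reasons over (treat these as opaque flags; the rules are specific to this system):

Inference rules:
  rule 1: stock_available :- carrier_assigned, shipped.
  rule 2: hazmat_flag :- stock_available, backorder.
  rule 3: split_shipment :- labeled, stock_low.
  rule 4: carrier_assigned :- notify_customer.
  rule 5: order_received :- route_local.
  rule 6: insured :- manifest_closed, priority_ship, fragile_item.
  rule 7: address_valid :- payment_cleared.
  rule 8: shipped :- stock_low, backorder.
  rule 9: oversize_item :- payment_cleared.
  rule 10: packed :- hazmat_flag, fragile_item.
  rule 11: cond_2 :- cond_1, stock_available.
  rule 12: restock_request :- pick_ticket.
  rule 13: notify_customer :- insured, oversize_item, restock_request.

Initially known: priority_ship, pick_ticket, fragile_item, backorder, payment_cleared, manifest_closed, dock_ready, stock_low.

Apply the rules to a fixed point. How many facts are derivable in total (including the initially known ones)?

[1] rule 6 [insured :- manifest_closed, priority_ship, fragile_item.]; rule 7 [address_valid :- payment_cleared.]; rule 8 [shipped :- stock_low, backorder.]; rule 9 [oversize_item :- payment_cleared.]; rule 12 [restock_request :- pick_ticket.]. ⇒ new: insured, address_valid, shipped, oversize_item, restock_request.
[2] rule 13 [notify_customer :- insured, oversize_item, restock_request.]. ⇒ new: notify_customer.
[3] rule 4 [carrier_assigned :- notify_customer.]. ⇒ new: carrier_assigned.
[4] rule 1 [stock_available :- carrier_assigned, shipped.]. ⇒ new: stock_available.
[5] rule 2 [hazmat_flag :- stock_available, backorder.]. ⇒ new: hazmat_flag.
[6] rule 10 [packed :- hazmat_flag, fragile_item.]. ⇒ new: packed.
Closure: {address_valid, backorder, carrier_assigned, dock_ready, fragile_item, hazmat_flag, insured, manifest_closed, notify_customer, oversize_item, packed, payment_cleared, pick_ticket, priority_ship, restock_request, shipped, stock_available, stock_low} — 18 facts.

18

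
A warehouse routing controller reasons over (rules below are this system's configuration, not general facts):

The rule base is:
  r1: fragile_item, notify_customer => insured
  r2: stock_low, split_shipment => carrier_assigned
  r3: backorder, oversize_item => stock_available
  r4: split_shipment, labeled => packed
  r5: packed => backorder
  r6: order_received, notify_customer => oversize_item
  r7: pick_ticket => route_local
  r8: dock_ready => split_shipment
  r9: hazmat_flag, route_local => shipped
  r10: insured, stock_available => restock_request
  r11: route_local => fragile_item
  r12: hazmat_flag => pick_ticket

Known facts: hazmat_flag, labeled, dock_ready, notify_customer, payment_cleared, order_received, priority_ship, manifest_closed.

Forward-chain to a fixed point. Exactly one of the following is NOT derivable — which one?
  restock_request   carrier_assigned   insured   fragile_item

carrier_assigned

Round 1 fires r6, r8, r12, giving oversize_item, split_shipment, pick_ticket.
Round 2 fires r4, r7, giving packed, route_local.
Round 3 fires r5, r9, r11, giving backorder, shipped, fragile_item.
Round 4 fires r1, r3, giving insured, stock_available.
Round 5 fires r10, giving restock_request.
Derived: restock_request (round 5), insured (round 4), fragile_item (round 3). carrier_assigned never appears in any round.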